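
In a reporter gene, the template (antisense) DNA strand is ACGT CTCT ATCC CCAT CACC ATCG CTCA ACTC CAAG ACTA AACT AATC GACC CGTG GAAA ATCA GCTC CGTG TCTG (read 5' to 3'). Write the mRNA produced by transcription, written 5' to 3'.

5'-CAGACACGGAGCUGAUUUUCCACGGGUCGAUUAGUUUAGUCUUGGAGUUGAGCGAUGGUGAUGGGGAUAGAGACGU-3'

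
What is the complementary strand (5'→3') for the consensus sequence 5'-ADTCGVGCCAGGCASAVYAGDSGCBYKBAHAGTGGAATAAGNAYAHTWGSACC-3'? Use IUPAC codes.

Standard pairs A↔T, G↔C; ambiguity codes pair Y↔R, K↔M, W↔W, S↔S, B↔V, D↔H, N↔N. Complement (THAGCBCGGTCCGTSTBRTCHSCGVRMVTDTCACCTTATTCNTRTDAWCSTGG), then reverse for 5'→3'.

5'-GGTSCWADTRTNCTTATTCCACTDTVMRVGCSHCTRBTSTGCCTGGCBCGAHT-3'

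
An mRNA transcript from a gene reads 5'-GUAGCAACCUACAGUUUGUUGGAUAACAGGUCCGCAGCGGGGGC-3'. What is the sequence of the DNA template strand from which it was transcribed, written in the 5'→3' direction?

5'-GCCCCCGCTGCGGACCTGTTATCCAACAAACTGTAGGTTGCTAC-3'

Replace U with T to get the coding DNA strand: GTAGCAACCTACAGTTTGTTGGATAACAGGTCCGCAGCGGGGGC. The template strand is its reverse complement (complement CATCGTTGGATGTCAAACAACCTATTGTCCAGGCGTCGCCCCCG, then reverse).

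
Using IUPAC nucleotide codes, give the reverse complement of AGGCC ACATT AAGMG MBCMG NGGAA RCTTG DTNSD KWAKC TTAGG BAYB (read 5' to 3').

5'-VRTVCCTAAGMTWMHSNAHCAAGYTTCCNCKGVKCKCTTAATGTGGCCT-3'

Standard pairs A↔T, G↔C; ambiguity codes pair R↔Y, M↔K, W↔W, S↔S, B↔V, D↔H, N↔N. Complement (TCCGGTGTAATTCKCKVGKCNCCTTYGAACHANSHMWTMGAATCCVTRV), then reverse for 5'→3'.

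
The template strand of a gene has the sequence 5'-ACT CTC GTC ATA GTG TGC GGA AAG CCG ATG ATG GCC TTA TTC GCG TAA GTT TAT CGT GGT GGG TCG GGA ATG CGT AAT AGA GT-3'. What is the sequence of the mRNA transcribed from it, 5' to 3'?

5'-ACUCUAUUACGCAUUCCCGACCCACCACGAUAAACUUACGCGAAUAAGGCCAUCAUCGGCUUUCCGCACACUAUGACGAGAGU-3'

RNA polymerase reads the template 3'→5' and synthesizes mRNA 5'→3' by base-pairing (A→U, T→A, G↔C). The complement of the template is TGAGAGCAGTATCACACGCCTTTCGGCTACTACCGGAATAAGCGCATTCAAATAGCACCACCCAGCCCTTACGCATTATCTCA; antiparallel, so 5'→3' the coding strand is ACTCTATTACGCATTCCCGACCCACCACGATAAACTTACGCGAATAAGGCCATCATCGGCTTTCCGCACACTATGACGAGAGT. Replace T with U for the mRNA.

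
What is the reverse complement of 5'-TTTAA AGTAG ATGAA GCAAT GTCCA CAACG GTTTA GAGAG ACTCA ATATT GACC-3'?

5′-GGTCAATATTGAGTCTCTCTAAACCGTTGTGGACATTGCTTCATCTACTTTAAA-3′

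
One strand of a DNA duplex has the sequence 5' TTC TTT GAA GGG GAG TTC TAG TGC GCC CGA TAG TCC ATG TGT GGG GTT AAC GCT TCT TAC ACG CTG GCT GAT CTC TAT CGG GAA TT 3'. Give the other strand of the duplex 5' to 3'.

The complement of TTCTTTGAAGGGGAGTTCTAGTGCGCCCGATAGTCCATGTGTGGGGTTAACGCTTCTTACACGCTGGCTGATCTCTATCGGGAATT is AAGAAACTTCCCCTCAAGATCACGCGGGCTATCAGGTACACACCCCAATTGCGAAGAATGTGCGACCGACTAGAGATAGCCCTTAA (A↔T, G↔C). DNA strands are antiparallel, so the complementary strand runs 3'→5'; reversing gives the 5'→3' form.

5'-AATTCCCGATAGAGATCAGCCAGCGTGTAAGAAGCGTTAACCCCACACATGGACTATCGGGCGCACTAGAACTCCCCTTCAAAGAA-3'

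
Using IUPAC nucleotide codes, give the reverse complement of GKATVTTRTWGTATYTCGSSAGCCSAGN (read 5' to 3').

5'-NCTSGGCTSSCGARATACWAYAABATMC-3'

Standard pairs A↔T, G↔C; ambiguity codes pair R↔Y, K↔M, W↔W, S↔S, V↔B, N↔N. Complement (CMTABAAYAWCATARAGCSSTCGGSTCN), then reverse for 5'→3'.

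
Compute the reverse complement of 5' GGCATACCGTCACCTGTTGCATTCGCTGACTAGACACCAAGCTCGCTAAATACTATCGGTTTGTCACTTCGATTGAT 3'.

5'-ATCAATCGAAGTGACAAACCGATAGTATTTAGCGAGCTTGGTGTCTAGTCAGCGAATGCAACAGGTGACGGTATGCC-3'

Complement each base (A↔T, G↔C): CCGTATGGCAGTGGACAACGTAAGCGACTGATCTGTGGTTCGAGCGATTTATGATAGCCAAACAGTGAAGCTAACTA. Then reverse.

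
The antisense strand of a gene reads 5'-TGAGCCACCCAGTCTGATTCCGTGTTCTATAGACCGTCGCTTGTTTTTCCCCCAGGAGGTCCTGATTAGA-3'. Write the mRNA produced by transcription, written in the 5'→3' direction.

5'-UCUAAUCAGGACCUCCUGGGGGAAAAACAAGCGACGGUCUAUAGAACACGGAAUCAGACUGGGUGGCUCA-3'

RNA polymerase reads the template 3'→5' and synthesizes mRNA 5'→3' by base-pairing (A→U, T→A, G↔C). The complement of the template is ACTCGGTGGGTCAGACTAAGGCACAAGATATCTGGCAGCGAACAAAAAGGGGGTCCTCCAGGACTAATCT; antiparallel, so 5'→3' the coding strand is TCTAATCAGGACCTCCTGGGGGAAAAACAAGCGACGGTCTATAGAACACGGAATCAGACTGGGTGGCTCA. Replace T with U for the mRNA.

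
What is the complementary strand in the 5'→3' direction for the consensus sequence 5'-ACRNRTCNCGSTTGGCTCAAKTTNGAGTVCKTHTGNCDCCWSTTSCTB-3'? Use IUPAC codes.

5'-VAGSAASWGGHGNCADAMGBACTCNAAMTTGAGCCAASCGNGAYNYGT-3'

Standard pairs A↔T, G↔C; ambiguity codes pair R↔Y, K↔M, W↔W, S↔S, B↔V, D↔H, N↔N. Complement (TGYNYAGNGCSAACCGAGTTMAANCTCABGMADACNGHGGWSAASGAV), then reverse for 5'→3'.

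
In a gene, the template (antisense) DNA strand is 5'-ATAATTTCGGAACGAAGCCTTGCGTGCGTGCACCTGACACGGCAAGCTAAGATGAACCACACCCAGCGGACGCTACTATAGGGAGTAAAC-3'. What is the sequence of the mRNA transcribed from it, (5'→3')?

The mRNA has the sequence of the coding strand (reverse complement of the template) with T→U. Reverse complement of ATAATTTCGGAACGAAGCCTTGCGTGCGTGCACCTGACACGGCAAGCTAAGATGAACCACACCCAGCGGACGCTACTATAGGGAGTAAAC is GTTTACTCCCTATAGTAGCGTCCGCTGGGTGTGGTTCATCTTAGCTTGCCGTGTCAGGTGCACGCACGCAAGGCTTCGTTCCGAAATTAT; then T→U.

5'-GUUUACUCCCUAUAGUAGCGUCCGCUGGGUGUGGUUCAUCUUAGCUUGCCGUGUCAGGUGCACGCACGCAAGGCUUCGUUCCGAAAUUAU-3'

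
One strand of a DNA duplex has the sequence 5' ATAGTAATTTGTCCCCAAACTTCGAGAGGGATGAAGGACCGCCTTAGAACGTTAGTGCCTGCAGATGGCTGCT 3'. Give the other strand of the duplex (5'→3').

5'-AGCAGCCATCTGCAGGCACTAACGTTCTAAGGCGGTCCTTCATCCCTCTCGAAGTTTGGGGACAAATTACTAT-3'

Pairing A↔T and G↔C gives TATCATTAAACAGGGGTTTGAAGCTCTCCCTACTTCCTGGCGGAATCTTGCAATCACGGACGTCTACCGACGA, running 3'→5'. Reverse for the 5'→3' convention.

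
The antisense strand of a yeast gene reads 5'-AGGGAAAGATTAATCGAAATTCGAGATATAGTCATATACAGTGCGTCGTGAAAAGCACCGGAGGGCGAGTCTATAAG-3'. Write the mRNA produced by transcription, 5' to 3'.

5′-CUUAUAGACUCGCCCUCCGGUGCUUUUCACGACGCACUGUAUAUGACUAUAUCUCGAAUUUCGAUUAAUCUUUCCCU-3′

The mRNA has the sequence of the coding strand (reverse complement of the template) with T→U. Reverse complement of AGGGAAAGATTAATCGAAATTCGAGATATAGTCATATACAGTGCGTCGTGAAAAGCACCGGAGGGCGAGTCTATAAG is CTTATAGACTCGCCCTCCGGTGCTTTTCACGACGCACTGTATATGACTATATCTCGAATTTCGATTAATCTTTCCCT; then T→U.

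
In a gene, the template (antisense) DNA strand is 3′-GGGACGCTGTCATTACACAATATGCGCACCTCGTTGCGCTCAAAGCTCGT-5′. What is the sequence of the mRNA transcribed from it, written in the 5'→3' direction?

Reading the template 3'→5' as shown, RNA polymerase pairs each base (A→U, T→A, G↔C) to build mRNA 5'→3' directly.

5'-CCCUGCGACAGUAAUGUGUUAUACGCGUGGAGCAACGCGAGUUUCGAGCA-3'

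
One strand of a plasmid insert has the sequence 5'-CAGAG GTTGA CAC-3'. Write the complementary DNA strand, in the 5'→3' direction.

Pairing A↔T and G↔C gives GTCTCCAACTGTG, running 3'→5'. Reverse for the 5'→3' convention.

5'-GTGTCAACCTCTG-3'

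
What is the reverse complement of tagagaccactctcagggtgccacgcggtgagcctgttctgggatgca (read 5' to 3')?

5'-TGCATCCCAGAACAGGCTCACCGCGTGGCACCCTGAGAGTGGTCTCTA-3'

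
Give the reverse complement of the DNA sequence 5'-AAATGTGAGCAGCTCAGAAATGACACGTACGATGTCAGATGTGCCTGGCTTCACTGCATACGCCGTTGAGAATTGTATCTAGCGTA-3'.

Complement each base (A↔T, G↔C): TTTACACTCGTCGAGTCTTTACTGTGCATGCTACAGTCTACACGGACCGAAGTGACGTATGCGGCAACTCTTAACATAGATCGCAT. Then reverse.

5′-TACGCTAGATACAATTCTCAACGGCGTATGCAGTGAAGCCAGGCACATCTGACATCGTACGTGTCATTTCTGAGCTGCTCACATTT-3′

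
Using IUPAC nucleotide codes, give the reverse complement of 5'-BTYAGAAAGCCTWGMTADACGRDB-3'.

5'-VHYCGTHTAKCWAGGCTTTCTRAV-3'

Standard pairs A↔T, G↔C; ambiguity codes pair R↔Y, M↔K, W↔W, B↔V, D↔H. Complement (VARTCTTTCGGAWCKATHTGCYHV), then reverse for 5'→3'.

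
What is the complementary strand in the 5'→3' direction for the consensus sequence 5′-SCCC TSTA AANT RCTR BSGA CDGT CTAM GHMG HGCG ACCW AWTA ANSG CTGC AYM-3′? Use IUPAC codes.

5'-KRTGCAGCSNTTAWTWGGTCGCDCKDCKTAGACHGTCSVYAGYANTTTASAGGGS-3'

Standard pairs A↔T, G↔C; ambiguity codes pair R↔Y, M↔K, W↔W, S↔S, B↔V, D↔H, N↔N. Complement (SGGGASATTTNAYGAYVSCTGHCAGATKCDKCDCGCTGGWTWATTNSCGACGTRK), then reverse for 5'→3'.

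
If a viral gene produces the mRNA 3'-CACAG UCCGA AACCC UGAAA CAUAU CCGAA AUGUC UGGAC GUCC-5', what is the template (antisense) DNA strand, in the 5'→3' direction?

Written 5'→3' the mRNA is CCUGCAGGUCUGUAAAGCCUAUACAAAGUCCCAAAGCCUGACAC, so the coding DNA strand is CCTGCAGGTCTGTAAAGCCTATACAAAGTCCCAAAGCCTGACAC. The template is its reverse complement.

5'-GTGTCAGGCTTTGGGACTTTGTATAGGCTTTACAGACCTGCAGG-3'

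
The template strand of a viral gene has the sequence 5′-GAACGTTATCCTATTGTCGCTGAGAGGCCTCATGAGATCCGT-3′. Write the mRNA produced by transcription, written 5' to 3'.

5'-ACGGAUCUCAUGAGGCCUCUCAGCGACAAUAGGAUAACGUUC-3'

RNA polymerase reads the template 3'→5' and synthesizes mRNA 5'→3' by base-pairing (A→U, T→A, G↔C). The complement of the template is CTTGCAATAGGATAACAGCGACTCTCCGGAGTACTCTAGGCA; antiparallel, so 5'→3' the coding strand is ACGGATCTCATGAGGCCTCTCAGCGACAATAGGATAACGTTC. Replace T with U for the mRNA.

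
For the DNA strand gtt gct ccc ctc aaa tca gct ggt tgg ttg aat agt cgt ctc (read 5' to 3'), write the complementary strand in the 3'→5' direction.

Base-pairing A↔T, G↔C gives the complement. The complementary strand is antiparallel, so paired with a 5'→3' strand it runs 3'→5'.

3′-CAACGAGGGGAGTTTAGTCGACCAACCAACTTATCAGCAGAG-5′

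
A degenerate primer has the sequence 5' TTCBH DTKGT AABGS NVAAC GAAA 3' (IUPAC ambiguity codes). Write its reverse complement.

5′-TTTCGTTBNSCVTTACMAHDVGAA-3′

Standard pairs A↔T, G↔C; ambiguity codes pair K↔M, S↔S, B↔V, D↔H, N↔N. Complement (AAGVDHAMCATTVCSNBTTGCTTT), then reverse for 5'→3'.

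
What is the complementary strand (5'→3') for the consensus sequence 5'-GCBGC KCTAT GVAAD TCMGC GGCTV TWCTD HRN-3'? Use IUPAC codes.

Standard pairs A↔T, G↔C; ambiguity codes pair R↔Y, M↔K, W↔W, B↔V, D↔H, N↔N. Complement (CGVCGMGATACBTTHAGKCGCCGABAWGAHDYN), then reverse for 5'→3'.

5'-NYDHAGWABAGCCGCKGAHTTBCATAGMGCVGC-3'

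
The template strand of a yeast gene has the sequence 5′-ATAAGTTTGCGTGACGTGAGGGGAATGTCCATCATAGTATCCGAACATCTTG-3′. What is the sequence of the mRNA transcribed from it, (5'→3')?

The mRNA has the sequence of the coding strand (reverse complement of the template) with T→U. Reverse complement of ATAAGTTTGCGTGACGTGAGGGGAATGTCCATCATAGTATCCGAACATCTTG is CAAGATGTTCGGATACTATGATGGACATTCCCCTCACGTCACGCAAACTTAT; then T→U.

5'-CAAGAUGUUCGGAUACUAUGAUGGACAUUCCCCUCACGUCACGCAAACUUAU-3'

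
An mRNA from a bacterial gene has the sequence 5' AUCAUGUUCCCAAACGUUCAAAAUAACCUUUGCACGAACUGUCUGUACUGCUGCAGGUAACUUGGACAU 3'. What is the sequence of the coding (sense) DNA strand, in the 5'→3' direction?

5'-ATCATGTTCCCAAACGTTCAAAATAACCTTTGCACGAACTGTCTGTACTGCTGCAGGTAACTTGGACAT-3'

The coding DNA strand has the same 5'→3' sequence as the mRNA with U replaced by T.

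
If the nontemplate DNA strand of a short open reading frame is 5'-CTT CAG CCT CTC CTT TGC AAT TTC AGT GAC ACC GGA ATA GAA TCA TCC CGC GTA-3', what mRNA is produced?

The mRNA is synthesized from the template strand, so it matches the coding strand with T replaced by U.

5'-CUUCAGCCUCUCCUUUGCAAUUUCAGUGACACCGGAAUAGAAUCAUCCCGCGUA-3'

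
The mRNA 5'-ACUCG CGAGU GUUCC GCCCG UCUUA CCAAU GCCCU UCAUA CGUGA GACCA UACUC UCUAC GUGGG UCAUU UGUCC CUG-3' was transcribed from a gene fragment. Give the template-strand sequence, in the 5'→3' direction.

Replace U with T to get the coding DNA strand: ACTCGCGAGTGTTCCGCCCGTCTTACCAATGCCCTTCATACGTGAGACCATACTCTCTACGTGGGTCATTTGTCCCTG. The template strand is its reverse complement (complement TGAGCGCTCACAAGGCGGGCAGAATGGTTACGGGAAGTATGCACTCTGGTATGAGAGATGCACCCAGTAAACAGGGAC, then reverse).

5'-CAGGGACAAATGACCCACGTAGAGAGTATGGTCTCACGTATGAAGGGCATTGGTAAGACGGGCGGAACACTCGCGAGT-3'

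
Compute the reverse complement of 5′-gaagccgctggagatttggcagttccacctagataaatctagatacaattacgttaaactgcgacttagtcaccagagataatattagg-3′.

5'-CCTAATATTATCTCTGGTGACTAAGTCGCAGTTTAACGTAATTGTATCTAGATTTATCTAGGTGGAACTGCCAAATCTCCAGCGGCTTC-3'

Complement each base (A↔T, G↔C): CTTCGGCGACCTCTAAACCGTCAAGGTGGATCTATTTAGATCTATGTTAATGCAATTTGACGCTGAATCAGTGGTCTCTATTATAATCC. Then reverse.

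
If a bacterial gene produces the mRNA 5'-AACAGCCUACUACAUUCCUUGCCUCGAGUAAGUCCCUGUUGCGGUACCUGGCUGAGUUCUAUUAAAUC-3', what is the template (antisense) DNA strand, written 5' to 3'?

Replace U with T to get the coding DNA strand: AACAGCCTACTACATTCCTTGCCTCGAGTAAGTCCCTGTTGCGGTACCTGGCTGAGTTCTATTAAATC. The template strand is its reverse complement (complement TTGTCGGATGATGTAAGGAACGGAGCTCATTCAGGGACAACGCCATGGACCGACTCAAGATAATTTAG, then reverse).

5′-GATTTAATAGAACTCAGCCAGGTACCGCAACAGGGACTTACTCGAGGCAAGGAATGTAGTAGGCTGTT-3′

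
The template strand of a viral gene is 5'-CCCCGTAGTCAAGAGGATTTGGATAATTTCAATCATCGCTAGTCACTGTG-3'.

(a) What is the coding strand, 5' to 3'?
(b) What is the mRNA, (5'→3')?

(a) The coding strand is the reverse complement of the template: complement GGGGCATCAGTTCTCCTAAACCTATTAAAGTTAGTAGCGATCAGTGACAC, then reverse.
(b) mRNA has the coding-strand sequence with T→U.

(a) 5′-CACAGTGACTAGCGATGATTGAAATTATCCAAATCCTCTTGACTACGGGG-3′
(b) 5'-CACAGUGACUAGCGAUGAUUGAAAUUAUCCAAAUCCUCUUGACUACGGGG-3'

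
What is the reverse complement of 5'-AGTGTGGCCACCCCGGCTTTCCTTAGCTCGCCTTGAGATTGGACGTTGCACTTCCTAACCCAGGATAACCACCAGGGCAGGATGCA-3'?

Reading the sequence 3'→5' and pairing each base (A↔T, G↔C) gives the reverse complement directly.

5′-TGCATCCTGCCCTGGTGGTTATCCTGGGTTAGGAAGTGCAACGTCCAATCTCAAGGCGAGCTAAGGAAAGCCGGGGTGGCCACACT-3′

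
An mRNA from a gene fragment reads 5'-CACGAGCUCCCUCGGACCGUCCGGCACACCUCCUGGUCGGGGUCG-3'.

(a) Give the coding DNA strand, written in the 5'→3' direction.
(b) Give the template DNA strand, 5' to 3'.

(a) 5′-CACGAGCTCCCTCGGACCGTCCGGCACACCTCCTGGTCGGGGTCG-3′
(b) 5′-CGACCCCGACCAGGAGGTGTGCCGGACGGTCCGAGGGAGCTCGTG-3′

(a) The coding strand matches the mRNA with U→T.
(b) The template strand is the reverse complement of the coding strand.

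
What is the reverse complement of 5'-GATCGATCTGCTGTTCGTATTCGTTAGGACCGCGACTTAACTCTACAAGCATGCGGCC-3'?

Complement each base (A↔T, G↔C): CTAGCTAGACGACAAGCATAAGCAATCCTGGCGCTGAATTGAGATGTTCGTACGCCGG. Then reverse.

5'-GGCCGCATGCTTGTAGAGTTAAGTCGCGGTCCTAACGAATACGAACAGCAGATCGATC-3'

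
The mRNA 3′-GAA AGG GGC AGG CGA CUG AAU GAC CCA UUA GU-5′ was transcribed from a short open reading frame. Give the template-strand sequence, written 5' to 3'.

5'-CTTTCCCCGTCCGCTGACTTACTGGGTAATCA-3'

Written 5'→3' the mRNA is UGAUUACCCAGUAAGUCAGCGGACGGGGAAAG, so the coding DNA strand is TGATTACCCAGTAAGTCAGCGGACGGGGAAAG. The template is its reverse complement.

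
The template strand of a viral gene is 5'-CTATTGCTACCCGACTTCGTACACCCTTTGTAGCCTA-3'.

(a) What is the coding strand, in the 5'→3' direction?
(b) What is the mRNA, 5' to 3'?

(a) 5'-TAGGCTACAAAGGGTGTACGAAGTCGGGTAGCAATAG-3'
(b) 5'-UAGGCUACAAAGGGUGUACGAAGUCGGGUAGCAAUAG-3'

(a) The coding strand is the reverse complement of the template: complement GATAACGATGGGCTGAAGCATGTGGGAAACATCGGAT, then reverse.
(b) mRNA has the coding-strand sequence with T→U.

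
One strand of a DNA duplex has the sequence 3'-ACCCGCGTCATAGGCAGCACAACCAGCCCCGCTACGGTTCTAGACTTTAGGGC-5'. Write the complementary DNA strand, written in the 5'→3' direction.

The strand is given 3'→5', so its complement runs 5'→3' in the same left-to-right order: pair each base A↔T, G↔C.

5'-TGGGCGCAGTATCCGTCGTGTTGGTCGGGGCGATGCCAAGATCTGAAATCCCG-3'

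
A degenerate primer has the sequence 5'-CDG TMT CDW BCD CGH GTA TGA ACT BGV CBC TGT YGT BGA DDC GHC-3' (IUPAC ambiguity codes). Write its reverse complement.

5'-GDCGHHTCVACRACAGVGBCVAGTTCATACDCGHGVWHGAKACHG-3'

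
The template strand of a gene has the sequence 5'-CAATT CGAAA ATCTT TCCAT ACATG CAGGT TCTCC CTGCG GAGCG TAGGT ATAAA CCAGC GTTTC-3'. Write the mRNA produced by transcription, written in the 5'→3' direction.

RNA polymerase reads the template 3'→5' and synthesizes mRNA 5'→3' by base-pairing (A→U, T→A, G↔C). The complement of the template is GTTAAGCTTTTAGAAAGGTATGTACGTCCAAGAGGGACGCCTCGCATCCATATTTGGTCGCAAAG; antiparallel, so 5'→3' the coding strand is GAAACGCTGGTTTATACCTACGCTCCGCAGGGAGAACCTGCATGTATGGAAAGATTTTCGAATTG. Replace T with U for the mRNA.

5′-GAAACGCUGGUUUAUACCUACGCUCCGCAGGGAGAACCUGCAUGUAUGGAAAGAUUUUCGAAUUG-3′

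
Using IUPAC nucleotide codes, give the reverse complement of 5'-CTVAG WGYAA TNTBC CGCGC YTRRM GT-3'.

Standard pairs A↔T, G↔C; ambiguity codes pair R↔Y, M↔K, W↔W, B↔V, N↔N. Complement (GABTCWCRTTANAVGGCGCGRAYYKCA), then reverse for 5'→3'.

5'-ACKYYARGCGCGGVANATTRCWCTBAG-3'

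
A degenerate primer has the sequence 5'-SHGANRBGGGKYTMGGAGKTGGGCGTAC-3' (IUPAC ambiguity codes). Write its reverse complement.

Standard pairs A↔T, G↔C; ambiguity codes pair R↔Y, M↔K, S↔S, B↔V, H↔D, N↔N. Complement (SDCTNYVCCCMRAKCCTCMACCCGCATG), then reverse for 5'→3'.

5'-GTACGCCCAMCTCCKARMCCCVYNTCDS-3'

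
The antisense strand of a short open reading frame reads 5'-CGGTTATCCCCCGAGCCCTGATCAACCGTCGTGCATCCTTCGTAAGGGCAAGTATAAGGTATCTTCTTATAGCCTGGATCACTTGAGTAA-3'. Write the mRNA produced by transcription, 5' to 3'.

5'-UUACUCAAGUGAUCCAGGCUAUAAGAAGAUACCUUAUACUUGCCCUUACGAAGGAUGCACGACGGUUGAUCAGGGCUCGGGGGAUAACCG-3'

The mRNA has the sequence of the coding strand (reverse complement of the template) with T→U. Reverse complement of CGGTTATCCCCCGAGCCCTGATCAACCGTCGTGCATCCTTCGTAAGGGCAAGTATAAGGTATCTTCTTATAGCCTGGATCACTTGAGTAA is TTACTCAAGTGATCCAGGCTATAAGAAGATACCTTATACTTGCCCTTACGAAGGATGCACGACGGTTGATCAGGGCTCGGGGGATAACCG; then T→U.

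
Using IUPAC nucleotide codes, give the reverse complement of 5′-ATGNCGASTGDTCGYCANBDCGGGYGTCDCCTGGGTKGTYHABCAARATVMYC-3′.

5'-GRKBATYTTGVTDRACMACCCAGGHGACRCCCGHVNTGRCGAHCASTCGNCAT-3'

Standard pairs A↔T, G↔C; ambiguity codes pair R↔Y, M↔K, S↔S, B↔V, D↔H, N↔N. Complement (TACNGCTSACHAGCRGTNVHGCCCRCAGHGGACCCAMCARDTVGTTYTABKRG), then reverse for 5'→3'.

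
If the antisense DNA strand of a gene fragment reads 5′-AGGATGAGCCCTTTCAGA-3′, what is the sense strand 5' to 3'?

The coding strand is complementary and antiparallel to the template: take the complement (A↔T, G↔C) and reverse.

5'-TCTGAAAGGGCTCATCCT-3'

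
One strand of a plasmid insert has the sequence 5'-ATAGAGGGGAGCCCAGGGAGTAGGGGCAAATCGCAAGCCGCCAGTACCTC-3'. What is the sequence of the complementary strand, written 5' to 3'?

The complement of ATAGAGGGGAGCCCAGGGAGTAGGGGCAAATCGCAAGCCGCCAGTACCTC is TATCTCCCCTCGGGTCCCTCATCCCCGTTTAGCGTTCGGCGGTCATGGAG (A↔T, G↔C). DNA strands are antiparallel, so the complementary strand runs 3'→5'; reversing gives the 5'→3' form.

5'-GAGGTACTGGCGGCTTGCGATTTGCCCCTACTCCCTGGGCTCCCCTCTAT-3'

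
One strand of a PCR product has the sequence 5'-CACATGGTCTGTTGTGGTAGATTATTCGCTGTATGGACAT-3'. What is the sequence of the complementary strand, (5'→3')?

5′-ATGTCCATACAGCGAATAATCTACCACAACAGACCATGTG-3′

Pairing A↔T and G↔C gives GTGTACCAGACAACACCATCTAATAAGCGACATACCTGTA, running 3'→5'. Reverse for the 5'→3' convention.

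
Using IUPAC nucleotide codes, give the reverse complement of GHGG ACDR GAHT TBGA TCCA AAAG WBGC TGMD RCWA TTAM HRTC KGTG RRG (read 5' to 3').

Standard pairs A↔T, G↔C; ambiguity codes pair R↔Y, M↔K, W↔W, B↔V, D↔H. Complement (CDCCTGHYCTDAAVCTAGGTTTTCWVCGACKHYGWTAATKDYAGMCACYYC), then reverse for 5'→3'.

5'-CYYCACMGAYDKTAATWGYHKCAGCVWCTTTTGGATCVAADTCYHGTCCDC-3'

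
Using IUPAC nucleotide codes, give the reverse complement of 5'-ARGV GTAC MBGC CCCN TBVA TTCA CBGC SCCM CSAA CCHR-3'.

5′-YDGGTTSGKGGSGCVGTGAATBVANGGGGCVKGTACBCYT-3′

Standard pairs A↔T, G↔C; ambiguity codes pair R↔Y, M↔K, S↔S, B↔V, H↔D, N↔N. Complement (TYCBCATGKVCGGGGNAVBTAAGTGVCGSGGKGSTTGGDY), then reverse for 5'→3'.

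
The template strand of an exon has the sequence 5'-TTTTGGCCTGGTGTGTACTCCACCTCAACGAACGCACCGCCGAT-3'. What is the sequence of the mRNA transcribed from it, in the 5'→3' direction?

5'-AUCGGCGGUGCGUUCGUUGAGGUGGAGUACACACCAGGCCAAAA-3'

The mRNA has the sequence of the coding strand (reverse complement of the template) with T→U. Reverse complement of TTTTGGCCTGGTGTGTACTCCACCTCAACGAACGCACCGCCGAT is ATCGGCGGTGCGTTCGTTGAGGTGGAGTACACACCAGGCCAAAA; then T→U.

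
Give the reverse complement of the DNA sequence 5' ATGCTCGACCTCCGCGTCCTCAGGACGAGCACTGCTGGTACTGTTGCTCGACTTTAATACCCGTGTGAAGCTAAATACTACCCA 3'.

5'-TGGGTAGTATTTAGCTTCACACGGGTATTAAAGTCGAGCAACAGTACCAGCAGTGCTCGTCCTGAGGACGCGGAGGTCGAGCAT-3'

Complement each base (A↔T, G↔C): TACGAGCTGGAGGCGCAGGAGTCCTGCTCGTGACGACCATGACAACGAGCTGAAATTATGGGCACACTTCGATTTATGATGGGT. Then reverse.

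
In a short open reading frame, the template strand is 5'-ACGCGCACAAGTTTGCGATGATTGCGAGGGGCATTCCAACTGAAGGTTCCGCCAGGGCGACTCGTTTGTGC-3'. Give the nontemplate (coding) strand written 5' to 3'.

The coding strand is complementary and antiparallel to the template: take the complement (A↔T, G↔C) and reverse.

5′-GCACAAACGAGTCGCCCTGGCGGAACCTTCAGTTGGAATGCCCCTCGCAATCATCGCAAACTTGTGCGCGT-3′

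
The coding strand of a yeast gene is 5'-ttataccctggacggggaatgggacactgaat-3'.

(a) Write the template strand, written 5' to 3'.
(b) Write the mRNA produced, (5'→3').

(a) 5'-ATTCAGTGTCCCATTCCCCGTCCAGGGTATAA-3'
(b) 5'-UUAUACCCUGGACGGGGAAUGGGACACUGAAU-3'

(a) The template strand is the reverse complement of the coding strand: complement AATATGGGACCTGCCCCTTACCCTGTGACTTA, then reverse.
(b) mRNA matches the coding strand with T→U.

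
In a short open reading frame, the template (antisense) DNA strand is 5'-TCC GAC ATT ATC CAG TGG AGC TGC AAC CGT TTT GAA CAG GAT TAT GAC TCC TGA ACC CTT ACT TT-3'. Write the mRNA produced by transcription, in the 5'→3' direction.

RNA polymerase reads the template 3'→5' and synthesizes mRNA 5'→3' by base-pairing (A→U, T→A, G↔C). The complement of the template is AGGCTGTAATAGGTCACCTCGACGTTGGCAAAACTTGTCCTAATACTGAGGACTTGGGAATGAAA; antiparallel, so 5'→3' the coding strand is AAAGTAAGGGTTCAGGAGTCATAATCCTGTTCAAAACGGTTGCAGCTCCACTGGATAATGTCGGA. Replace T with U for the mRNA.

5'-AAAGUAAGGGUUCAGGAGUCAUAAUCCUGUUCAAAACGGUUGCAGCUCCACUGGAUAAUGUCGGA-3'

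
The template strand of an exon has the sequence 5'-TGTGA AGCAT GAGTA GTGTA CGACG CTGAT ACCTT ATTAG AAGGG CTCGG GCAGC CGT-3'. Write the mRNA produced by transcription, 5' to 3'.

RNA polymerase reads the template 3'→5' and synthesizes mRNA 5'→3' by base-pairing (A→U, T→A, G↔C). The complement of the template is ACACTTCGTACTCATCACATGCTGCGACTATGGAATAATCTTCCCGAGCCCGTCGGCA; antiparallel, so 5'→3' the coding strand is ACGGCTGCCCGAGCCCTTCTAATAAGGTATCAGCGTCGTACACTACTCATGCTTCACA. Replace T with U for the mRNA.

5'-ACGGCUGCCCGAGCCCUUCUAAUAAGGUAUCAGCGUCGUACACUACUCAUGCUUCACA-3'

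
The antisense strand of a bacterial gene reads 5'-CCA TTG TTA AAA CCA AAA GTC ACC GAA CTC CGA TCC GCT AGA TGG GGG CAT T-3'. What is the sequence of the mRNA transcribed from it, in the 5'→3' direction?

RNA polymerase reads the template 3'→5' and synthesizes mRNA 5'→3' by base-pairing (A→U, T→A, G↔C). The complement of the template is GGTAACAATTTTGGTTTTCAGTGGCTTGAGGCTAGGCGATCTACCCCCGTAA; antiparallel, so 5'→3' the coding strand is AATGCCCCCATCTAGCGGATCGGAGTTCGGTGACTTTTGGTTTTAACAATGG. Replace T with U for the mRNA.

5'-AAUGCCCCCAUCUAGCGGAUCGGAGUUCGGUGACUUUUGGUUUUAACAAUGG-3'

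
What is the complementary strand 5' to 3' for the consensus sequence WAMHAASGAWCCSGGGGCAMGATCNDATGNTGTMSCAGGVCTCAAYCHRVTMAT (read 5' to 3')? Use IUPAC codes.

Standard pairs A↔T, G↔C; ambiguity codes pair R↔Y, M↔K, W↔W, S↔S, D↔H, V↔B, N↔N. Complement (WTKDTTSCTWGGSCCCCGTKCTAGNHTACNACAKSGTCCBGAGTTRGDYBAKTA), then reverse for 5'→3'.

5'-ATKABYDGRTTGAGBCCTGSKACANCATHNGATCKTGCCCCSGGWTCSTTDKTW-3'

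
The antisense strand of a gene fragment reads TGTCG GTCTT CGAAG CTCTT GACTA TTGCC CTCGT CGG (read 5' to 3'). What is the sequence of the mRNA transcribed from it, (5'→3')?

RNA polymerase reads the template 3'→5' and synthesizes mRNA 5'→3' by base-pairing (A→U, T→A, G↔C). The complement of the template is ACAGCCAGAAGCTTCGAGAACTGATAACGGGAGCAGCC; antiparallel, so 5'→3' the coding strand is CCGACGAGGGCAATAGTCAAGAGCTTCGAAGACCGACA. Replace T with U for the mRNA.

5'-CCGACGAGGGCAAUAGUCAAGAGCUUCGAAGACCGACA-3'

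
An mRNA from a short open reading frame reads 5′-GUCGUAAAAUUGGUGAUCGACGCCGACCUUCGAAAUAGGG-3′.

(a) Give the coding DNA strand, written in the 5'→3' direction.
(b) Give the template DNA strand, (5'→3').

(a) 5'-GTCGTAAAATTGGTGATCGACGCCGACCTTCGAAATAGGG-3'
(b) 5′-CCCTATTTCGAAGGTCGGCGTCGATCACCAATTTTACGAC-3′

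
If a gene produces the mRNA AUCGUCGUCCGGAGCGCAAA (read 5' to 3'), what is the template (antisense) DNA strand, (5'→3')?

Replace U with T to get the coding DNA strand: ATCGTCGTCCGGAGCGCAAA. The template strand is its reverse complement (complement TAGCAGCAGGCCTCGCGTTT, then reverse).

5′-TTTGCGCTCCGGACGACGAT-3′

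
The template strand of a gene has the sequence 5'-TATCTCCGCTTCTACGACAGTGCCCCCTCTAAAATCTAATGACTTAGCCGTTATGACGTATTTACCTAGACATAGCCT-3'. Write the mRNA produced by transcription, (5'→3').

The mRNA has the sequence of the coding strand (reverse complement of the template) with T→U. Reverse complement of TATCTCCGCTTCTACGACAGTGCCCCCTCTAAAATCTAATGACTTAGCCGTTATGACGTATTTACCTAGACATAGCCT is AGGCTATGTCTAGGTAAATACGTCATAACGGCTAAGTCATTAGATTTTAGAGGGGGCACTGTCGTAGAAGCGGAGATA; then T→U.

5′-AGGCUAUGUCUAGGUAAAUACGUCAUAACGGCUAAGUCAUUAGAUUUUAGAGGGGGCACUGUCGUAGAAGCGGAGAUA-3′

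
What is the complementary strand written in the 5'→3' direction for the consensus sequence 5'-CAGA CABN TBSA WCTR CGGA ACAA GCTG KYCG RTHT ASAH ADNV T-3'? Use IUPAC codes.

5'-ABNHTDTSTADAYCGRMCAGCTTGTTCCGYAGWTSVANVTGTCTG-3'

Standard pairs A↔T, G↔C; ambiguity codes pair R↔Y, K↔M, W↔W, S↔S, B↔V, D↔H, N↔N. Complement (GTCTGTVNAVSTWGAYGCCTTGTTCGACMRGCYADATSTDTHNBA), then reverse for 5'→3'.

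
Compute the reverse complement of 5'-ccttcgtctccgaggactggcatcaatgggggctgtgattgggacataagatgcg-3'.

5'-CGCATCTTATGTCCCAATCACAGCCCCCATTGATGCCAGTCCTCGGAGACGAAGG-3'

Complement each base (A↔T, G↔C): GGAAGCAGAGGCTCCTGACCGTAGTTACCCCCGACACTAACCCTGTATTCTACGC. Then reverse.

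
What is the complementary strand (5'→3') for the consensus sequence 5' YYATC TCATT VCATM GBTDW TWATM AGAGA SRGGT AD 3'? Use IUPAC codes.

Standard pairs A↔T, G↔C; ambiguity codes pair R↔Y, M↔K, W↔W, S↔S, B↔V, D↔H. Complement (RRTAGAGTAABGTAKCVAHWAWTAKTCTCTSYCCATH), then reverse for 5'→3'.

5'-HTACCYSTCTCTKATWAWHAVCKATGBAATGAGATRR-3'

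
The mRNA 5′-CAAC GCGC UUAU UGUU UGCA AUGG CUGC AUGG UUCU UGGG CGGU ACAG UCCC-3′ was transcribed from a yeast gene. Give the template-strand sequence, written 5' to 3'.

5'-GGGACTGTACCGCCCAAGAACCATGCAGCCATTGCAAACAATAAGCGCGTTG-3'

Replace U with T to get the coding DNA strand: CAACGCGCTTATTGTTTGCAATGGCTGCATGGTTCTTGGGCGGTACAGTCCC. The template strand is its reverse complement (complement GTTGCGCGAATAACAAACGTTACCGACGTACCAAGAACCCGCCATGTCAGGG, then reverse).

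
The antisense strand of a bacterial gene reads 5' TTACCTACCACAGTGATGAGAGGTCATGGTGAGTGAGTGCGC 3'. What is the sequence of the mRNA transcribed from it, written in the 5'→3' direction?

5'-GCGCACUCACUCACCAUGACCUCUCAUCACUGUGGUAGGUAA-3'

The mRNA has the sequence of the coding strand (reverse complement of the template) with T→U. Reverse complement of TTACCTACCACAGTGATGAGAGGTCATGGTGAGTGAGTGCGC is GCGCACTCACTCACCATGACCTCTCATCACTGTGGTAGGTAA; then T→U.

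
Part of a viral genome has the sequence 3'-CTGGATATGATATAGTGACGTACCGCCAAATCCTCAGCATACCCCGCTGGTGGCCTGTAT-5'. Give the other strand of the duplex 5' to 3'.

The strand is given 3'→5', so its complement runs 5'→3' in the same left-to-right order: pair each base A↔T, G↔C.

5'-GACCTATACTATATCACTGCATGGCGGTTTAGGAGTCGTATGGGGCGACCACCGGACATA-3'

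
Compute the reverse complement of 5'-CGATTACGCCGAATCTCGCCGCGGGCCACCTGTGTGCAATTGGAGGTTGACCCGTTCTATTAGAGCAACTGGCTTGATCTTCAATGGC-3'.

5′-GCCATTGAAGATCAAGCCAGTTGCTCTAATAGAACGGGTCAACCTCCAATTGCACACAGGTGGCCCGCGGCGAGATTCGGCGTAATCG-3′

Reading the sequence 3'→5' and pairing each base (A↔T, G↔C) gives the reverse complement directly.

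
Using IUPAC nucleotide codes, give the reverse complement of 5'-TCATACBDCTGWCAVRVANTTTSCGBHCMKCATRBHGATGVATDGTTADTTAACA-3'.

5'-TGTTAAHTAACHATBCATCDVYATGMKGDVCGSAAANTBYBTGWCAGHVGTATGA-3'

Standard pairs A↔T, G↔C; ambiguity codes pair R↔Y, M↔K, W↔W, S↔S, B↔V, D↔H, N↔N. Complement (AGTATGVHGACWGTBYBTNAAASGCVDGKMGTAYVDCTACBTAHCAATHAATTGT), then reverse for 5'→3'.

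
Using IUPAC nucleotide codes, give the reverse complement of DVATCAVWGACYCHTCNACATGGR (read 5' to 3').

5′-YCCATGTNGADGRGTCWBTGATBH-3′

Standard pairs A↔T, G↔C; ambiguity codes pair R↔Y, W↔W, D↔H, V↔B, N↔N. Complement (HBTAGTBWCTGRGDAGNTGTACCY), then reverse for 5'→3'.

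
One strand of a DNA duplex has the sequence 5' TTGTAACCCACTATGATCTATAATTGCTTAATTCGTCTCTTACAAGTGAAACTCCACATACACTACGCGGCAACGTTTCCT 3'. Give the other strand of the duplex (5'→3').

5'-AGGAAACGTTGCCGCGTAGTGTATGTGGAGTTTCACTTGTAAGAGACGAATTAAGCAATTATAGATCATAGTGGGTTACAA-3'

The complement of TTGTAACCCACTATGATCTATAATTGCTTAATTCGTCTCTTACAAGTGAAACTCCACATACACTACGCGGCAACGTTTCCT is AACATTGGGTGATACTAGATATTAACGAATTAAGCAGAGAATGTTCACTTTGAGGTGTATGTGATGCGCCGTTGCAAAGGA (A↔T, G↔C). DNA strands are antiparallel, so the complementary strand runs 3'→5'; reversing gives the 5'→3' form.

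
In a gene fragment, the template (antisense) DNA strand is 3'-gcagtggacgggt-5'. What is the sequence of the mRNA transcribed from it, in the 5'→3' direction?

5'-CGUCACCUGCCCA-3'

Reading the template 3'→5' as shown, RNA polymerase pairs each base (A→U, T→A, G↔C) to build mRNA 5'→3' directly.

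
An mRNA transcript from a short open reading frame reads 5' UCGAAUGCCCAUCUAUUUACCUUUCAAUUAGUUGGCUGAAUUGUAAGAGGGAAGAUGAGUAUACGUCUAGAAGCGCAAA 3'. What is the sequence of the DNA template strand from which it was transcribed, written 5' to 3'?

5'-TTTGCGCTTCTAGACGTATACTCATCTTCCCTCTTACAATTCAGCCAACTAATTGAAAGGTAAATAGATGGGCATTCGA-3'

Replace U with T to get the coding DNA strand: TCGAATGCCCATCTATTTACCTTTCAATTAGTTGGCTGAATTGTAAGAGGGAAGATGAGTATACGTCTAGAAGCGCAAA. The template strand is its reverse complement (complement AGCTTACGGGTAGATAAATGGAAAGTTAATCAACCGACTTAACATTCTCCCTTCTACTCATATGCAGATCTTCGCGTTT, then reverse).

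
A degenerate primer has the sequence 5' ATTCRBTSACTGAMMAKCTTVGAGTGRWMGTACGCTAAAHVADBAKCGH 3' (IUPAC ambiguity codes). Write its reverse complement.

Standard pairs A↔T, G↔C; ambiguity codes pair R↔Y, M↔K, W↔W, S↔S, B↔V, D↔H. Complement (TAAGYVASTGACTKKTMGAABCTCACYWKCATGCGATTTDBTHVTMGCD), then reverse for 5'→3'.

5′-DCGMTVHTBDTTTAGCGTACKWYCACTCBAAGMTKKTCAGTSAVYGAAT-3′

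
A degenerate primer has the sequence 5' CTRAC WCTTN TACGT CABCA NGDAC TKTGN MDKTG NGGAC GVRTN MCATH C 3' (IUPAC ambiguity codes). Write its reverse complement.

5'-GDATGKNAYBCGTCCNCAMHKNCAMAGTHCNTGVTGACGTANAAGWGTYAG-3'

Standard pairs A↔T, G↔C; ambiguity codes pair R↔Y, M↔K, W↔W, B↔V, D↔H, N↔N. Complement (GAYTGWGAANATGCAGTVGTNCHTGAMACNKHMACNCCTGCBYANKGTADG), then reverse for 5'→3'.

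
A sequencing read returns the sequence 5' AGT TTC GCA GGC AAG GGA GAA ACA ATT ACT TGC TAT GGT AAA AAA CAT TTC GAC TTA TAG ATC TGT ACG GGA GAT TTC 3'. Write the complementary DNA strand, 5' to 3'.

The complement of AGTTTCGCAGGCAAGGGAGAAACAATTACTTGCTATGGTAAAAAACATTTCGACTTATAGATCTGTACGGGAGATTTC is TCAAAGCGTCCGTTCCCTCTTTGTTAATGAACGATACCATTTTTTGTAAAGCTGAATATCTAGACATGCCCTCTAAAG (A↔T, G↔C). DNA strands are antiparallel, so the complementary strand runs 3'→5'; reversing gives the 5'→3' form.

5'-GAAATCTCCCGTACAGATCTATAAGTCGAAATGTTTTTTACCATAGCAAGTAATTGTTTCTCCCTTGCCTGCGAAACT-3'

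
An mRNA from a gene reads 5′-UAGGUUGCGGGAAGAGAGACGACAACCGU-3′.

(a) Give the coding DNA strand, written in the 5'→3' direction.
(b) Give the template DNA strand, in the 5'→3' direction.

(a) The coding strand matches the mRNA with U→T.
(b) The template strand is the reverse complement of the coding strand.

(a) 5'-TAGGTTGCGGGAAGAGAGACGACAACCGT-3'
(b) 5'-ACGGTTGTCGTCTCTCTTCCCGCAACCTA-3'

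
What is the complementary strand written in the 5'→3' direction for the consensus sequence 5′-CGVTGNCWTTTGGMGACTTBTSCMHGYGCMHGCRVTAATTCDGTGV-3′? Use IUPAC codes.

5'-BCACHGAATTABYGCDKGCRCDKGSAVAAGTCKCCAAAWGNCABCG-3'

Standard pairs A↔T, G↔C; ambiguity codes pair R↔Y, M↔K, W↔W, S↔S, B↔V, D↔H, N↔N. Complement (GCBACNGWAAACCKCTGAAVASGKDCRCGKDCGYBATTAAGHCACB), then reverse for 5'→3'.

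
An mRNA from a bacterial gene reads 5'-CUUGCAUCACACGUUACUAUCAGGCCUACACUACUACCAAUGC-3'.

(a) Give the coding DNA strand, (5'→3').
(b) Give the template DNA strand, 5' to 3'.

(a) 5'-CTTGCATCACACGTTACTATCAGGCCTACACTACTACCAATGC-3'
(b) 5′-GCATTGGTAGTAGTGTAGGCCTGATAGTAACGTGTGATGCAAG-3′

(a) The coding strand matches the mRNA with U→T.
(b) The template strand is the reverse complement of the coding strand.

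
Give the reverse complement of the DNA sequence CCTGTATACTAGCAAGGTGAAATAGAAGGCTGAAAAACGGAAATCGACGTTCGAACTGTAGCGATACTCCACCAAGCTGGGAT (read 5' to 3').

5'-ATCCCAGCTTGGTGGAGTATCGCTACAGTTCGAACGTCGATTTCCGTTTTTCAGCCTTCTATTTCACCTTGCTAGTATACAGG-3'

Complement each base (A↔T, G↔C): GGACATATGATCGTTCCACTTTATCTTCCGACTTTTTGCCTTTAGCTGCAAGCTTGACATCGCTATGAGGTGGTTCGACCCTA. Then reverse.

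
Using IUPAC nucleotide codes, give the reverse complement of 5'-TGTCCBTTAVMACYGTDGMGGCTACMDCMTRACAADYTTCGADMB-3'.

Standard pairs A↔T, G↔C; ambiguity codes pair R↔Y, M↔K, B↔V, D↔H. Complement (ACAGGVAATBKTGRCAHCKCCGATGKHGKAYTGTTHRAAGCTHKV), then reverse for 5'→3'.

5′-VKHTCGAARHTTGTYAKGHKGTAGCCKCHACRGTKBTAAVGGACA-3′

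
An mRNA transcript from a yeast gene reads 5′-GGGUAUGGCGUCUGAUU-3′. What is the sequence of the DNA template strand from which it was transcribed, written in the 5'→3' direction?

Replace U with T to get the coding DNA strand: GGGTATGGCGTCTGATT. The template strand is its reverse complement (complement CCCATACCGCAGACTAA, then reverse).

5′-AATCAGACGCCATACCC-3′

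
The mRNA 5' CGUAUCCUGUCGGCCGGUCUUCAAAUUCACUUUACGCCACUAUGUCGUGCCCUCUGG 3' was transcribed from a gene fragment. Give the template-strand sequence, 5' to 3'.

5'-CCAGAGGGCACGACATAGTGGCGTAAAGTGAATTTGAAGACCGGCCGACAGGATACG-3'

Replace U with T to get the coding DNA strand: CGTATCCTGTCGGCCGGTCTTCAAATTCACTTTACGCCACTATGTCGTGCCCTCTGG. The template strand is its reverse complement (complement GCATAGGACAGCCGGCCAGAAGTTTAAGTGAAATGCGGTGATACAGCACGGGAGACC, then reverse).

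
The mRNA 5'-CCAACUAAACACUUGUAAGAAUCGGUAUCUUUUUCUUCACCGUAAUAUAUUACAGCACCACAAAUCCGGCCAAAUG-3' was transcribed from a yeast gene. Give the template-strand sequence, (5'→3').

5′-CATTTGGCCGGATTTGTGGTGCTGTAATATATTACGGTGAAGAAAAAGATACCGATTCTTACAAGTGTTTAGTTGG-3′

Replace U with T to get the coding DNA strand: CCAACTAAACACTTGTAAGAATCGGTATCTTTTTCTTCACCGTAATATATTACAGCACCACAAATCCGGCCAAATG. The template strand is its reverse complement (complement GGTTGATTTGTGAACATTCTTAGCCATAGAAAAAGAAGTGGCATTATATAATGTCGTGGTGTTTAGGCCGGTTTAC, then reverse).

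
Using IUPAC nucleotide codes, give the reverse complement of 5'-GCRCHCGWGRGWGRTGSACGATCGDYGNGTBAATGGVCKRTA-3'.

5'-TAYMGBCCATTVACNCRHCGATCGTSCAYCWCYCWCGDGYGC-3'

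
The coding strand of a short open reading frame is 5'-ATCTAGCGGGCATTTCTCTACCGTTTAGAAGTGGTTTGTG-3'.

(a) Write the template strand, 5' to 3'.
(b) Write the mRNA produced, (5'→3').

(a) 5'-CACAAACCACTTCTAAACGGTAGAGAAATGCCCGCTAGAT-3'
(b) 5′-AUCUAGCGGGCAUUUCUCUACCGUUUAGAAGUGGUUUGUG-3′

(a) The template strand is the reverse complement of the coding strand: complement TAGATCGCCCGTAAAGAGATGGCAAATCTTCACCAAACAC, then reverse.
(b) mRNA matches the coding strand with T→U.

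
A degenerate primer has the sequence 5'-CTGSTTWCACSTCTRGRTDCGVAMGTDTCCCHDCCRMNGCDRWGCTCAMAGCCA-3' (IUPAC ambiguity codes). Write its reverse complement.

Standard pairs A↔T, G↔C; ambiguity codes pair R↔Y, M↔K, W↔W, S↔S, D↔H, V↔B, N↔N. Complement (GACSAAWGTGSAGAYCYAHGCBTKCAHAGGGDHGGYKNCGHYWCGAGTKTCGGT), then reverse for 5'→3'.

5'-TGGCTKTGAGCWYHGCNKYGGHDGGGAHACKTBCGHAYCYAGASGTGWAASCAG-3'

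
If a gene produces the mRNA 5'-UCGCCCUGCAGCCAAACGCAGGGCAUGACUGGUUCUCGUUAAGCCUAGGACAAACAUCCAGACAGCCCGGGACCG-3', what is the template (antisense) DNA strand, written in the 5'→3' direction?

5'-CGGTCCCGGGCTGTCTGGATGTTTGTCCTAGGCTTAACGAGAACCAGTCATGCCCTGCGTTTGGCTGCAGGGCGA-3'

Replace U with T to get the coding DNA strand: TCGCCCTGCAGCCAAACGCAGGGCATGACTGGTTCTCGTTAAGCCTAGGACAAACATCCAGACAGCCCGGGACCG. The template strand is its reverse complement (complement AGCGGGACGTCGGTTTGCGTCCCGTACTGACCAAGAGCAATTCGGATCCTGTTTGTAGGTCTGTCGGGCCCTGGC, then reverse).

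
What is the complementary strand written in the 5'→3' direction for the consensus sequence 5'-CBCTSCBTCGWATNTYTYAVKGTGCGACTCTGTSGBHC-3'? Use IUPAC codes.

Standard pairs A↔T, G↔C; ambiguity codes pair Y↔R, K↔M, W↔W, S↔S, B↔V, H↔D, N↔N. Complement (GVGASGVAGCWTANARARTBMCACGCTGAGACASCVDG), then reverse for 5'→3'.

5'-GDVCSACAGAGTCGCACMBTRARANATWCGAVGSAGVG-3'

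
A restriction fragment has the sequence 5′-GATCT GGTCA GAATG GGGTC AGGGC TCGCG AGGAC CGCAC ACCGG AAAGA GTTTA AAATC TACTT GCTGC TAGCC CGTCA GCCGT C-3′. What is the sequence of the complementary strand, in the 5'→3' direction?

Pairing A↔T and G↔C gives CTAGACCAGTCTTACCCCAGTCCCGAGCGCTCCTGGCGTGTGGCCTTTCTCAAATTTTAGATGAACGACGATCGGGCAGTCGGCAG, running 3'→5'. Reverse for the 5'→3' convention.

5'-GACGGCTGACGGGCTAGCAGCAAGTAGATTTTAAACTCTTTCCGGTGTGCGGTCCTCGCGAGCCCTGACCCCATTCTGACCAGATC-3'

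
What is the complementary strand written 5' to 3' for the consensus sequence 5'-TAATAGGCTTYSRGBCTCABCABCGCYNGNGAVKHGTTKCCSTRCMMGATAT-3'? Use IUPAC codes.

5'-ATATCKKGYASGGMAACDMBTCNCNRGCGVTGVTGAGVCYSRAAGCCTATTA-3'

Standard pairs A↔T, G↔C; ambiguity codes pair R↔Y, M↔K, S↔S, B↔V, H↔D, N↔N. Complement (ATTATCCGAARSYCVGAGTVGTVGCGRNCNCTBMDCAAMGGSAYGKKCTATA), then reverse for 5'→3'.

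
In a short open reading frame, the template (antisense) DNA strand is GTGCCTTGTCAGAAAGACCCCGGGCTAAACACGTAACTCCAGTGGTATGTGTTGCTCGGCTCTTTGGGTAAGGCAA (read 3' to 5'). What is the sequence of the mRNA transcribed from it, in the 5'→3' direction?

5'-CACGGAACAGUCUUUCUGGGGCCCGAUUUGUGCAUUGAGGUCACCAUACACAACGAGCCGAGAAACCCAUUCCGUU-3'

Reading the template 3'→5' as shown, RNA polymerase pairs each base (A→U, T→A, G↔C) to build mRNA 5'→3' directly.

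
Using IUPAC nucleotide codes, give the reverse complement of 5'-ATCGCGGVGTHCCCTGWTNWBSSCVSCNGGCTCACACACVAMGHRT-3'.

5'-AYDCKTBGTGTGTGAGCCNGSBGSSVWNAWCAGGGDACBCCGCGAT-3'

Standard pairs A↔T, G↔C; ambiguity codes pair R↔Y, M↔K, W↔W, S↔S, B↔V, H↔D, N↔N. Complement (TAGCGCCBCADGGGACWANWVSSGBSGNCCGAGTGTGTGBTKCDYA), then reverse for 5'→3'.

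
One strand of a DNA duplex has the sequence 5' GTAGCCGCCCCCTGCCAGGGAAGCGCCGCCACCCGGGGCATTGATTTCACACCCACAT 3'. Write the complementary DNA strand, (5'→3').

The complement of GTAGCCGCCCCCTGCCAGGGAAGCGCCGCCACCCGGGGCATTGATTTCACACCCACAT is CATCGGCGGGGGACGGTCCCTTCGCGGCGGTGGGCCCCGTAACTAAAGTGTGGGTGTA (A↔T, G↔C). DNA strands are antiparallel, so the complementary strand runs 3'→5'; reversing gives the 5'→3' form.

5′-ATGTGGGTGTGAAATCAATGCCCCGGGTGGCGGCGCTTCCCTGGCAGGGGGCGGCTAC-3′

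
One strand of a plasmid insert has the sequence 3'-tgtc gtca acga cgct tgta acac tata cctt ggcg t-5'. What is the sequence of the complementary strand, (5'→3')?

The strand is given 3'→5', so its complement runs 5'→3' in the same left-to-right order: pair each base A↔T, G↔C.

5'-ACAGCAGTTGCTGCGAACATTGTGATATGGAACCGCA-3'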